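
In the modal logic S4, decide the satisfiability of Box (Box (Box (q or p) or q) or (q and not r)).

1. Box (Box (Box (q or p) or q) or (q and not r)), w0
2. Box (Box (q or p) or q) or (q and not r), w0
3. q and not r, w0
4. q, w0
5. not r, w0
Accessibility: w0Rw0

Satisfiable (open branch found)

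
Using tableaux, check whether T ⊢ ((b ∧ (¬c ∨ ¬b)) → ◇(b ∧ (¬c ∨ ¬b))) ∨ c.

Tableau for the negation ¬(((b ∧ (¬c ∨ ¬b)) → ◇(b ∧ (¬c ∨ ¬b))) ∨ c):
1. ¬(((b ∧ (¬c ∨ ¬b)) → ◇(b ∧ (¬c ∨ ¬b))) ∨ c), w0
2. ¬((b ∧ (¬c ∨ ¬b)) → ◇(b ∧ (¬c ∨ ¬b))), w0   [¬∨-rule on 1]
3. ¬c, w0   [¬∨-rule on 1]
4. b ∧ (¬c ∨ ¬b), w0   [¬→-rule on 2]
5. ¬◇(b ∧ (¬c ∨ ¬b)), w0   [¬→-rule on 2]
6. b, w0   [∧-rule on 4]
7. ¬c ∨ ¬b, w0   [∧-rule on 4]
8. ¬(b ∧ (¬c ∨ ¬b)), w0   [¬◇-rule on 5 via w0Rw0]
9. ¬(¬c ∨ ¬b), w0   [¬∧-rule on 8 (branches; this branch)]
10. c, w0   [¬∨-rule on 9]
Accessibility: w0Rw0
Branch closes: c and ¬c both at w0.
All branches of the negation close; one closing branch shown above.

Valid in T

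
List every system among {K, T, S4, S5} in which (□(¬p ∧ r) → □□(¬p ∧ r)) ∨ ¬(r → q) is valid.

S4-tableau for the negation ¬((□(¬p ∧ r) → □□(¬p ∧ r)) ∨ ¬(r → q)):
1. ¬((□(¬p ∧ r) → □□(¬p ∧ r)) ∨ ¬(r → q)), w0
2. ¬(□(¬p ∧ r) → □□(¬p ∧ r)), w0
3. r → q, w0
4. □(¬p ∧ r), w0
5. ¬□□(¬p ∧ r), w0
6. ¬p ∧ r, w0
7. ¬p, w0
8. r, w0
9. q, w0
10. ¬□(¬p ∧ r), w1
11. ¬p ∧ r, w1
12. ¬p, w1
13. r, w1
14. ¬(¬p ∧ r), w2
15. ¬p ∧ r, w2
16. ¬p, w2
17. r, w2
18. ¬r, w2
Accessibility: w0Rw0, w0Rw1, w0Rw2, w1Rw1, w1Rw2, w2Rw2
Branch closes: r and ¬r both at w2.
Every branch closes (one shown): valid in S4, hence also in S5 (every theorem of S4 is a theorem of S5).
T-tableau for the negation ¬((□(¬p ∧ r) → □□(¬p ∧ r)) ∨ ¬(r → q)):
1. ¬((□(¬p ∧ r) → □□(¬p ∧ r)) ∨ ¬(r → q)), w0
2. ¬(□(¬p ∧ r) → □□(¬p ∧ r)), w0
3. r → q, w0
4. □(¬p ∧ r), w0
5. ¬□□(¬p ∧ r), w0
6. ¬p ∧ r, w0
7. ¬p, w0
8. r, w0
9. q, w0
10. ¬□(¬p ∧ r), w1
11. ¬p ∧ r, w1
12. ¬p, w1
13. r, w1
14. ¬(¬p ∧ r), w2
15. ¬r, w2
Accessibility: w0Rw0, w0Rw1, w1Rw1, w1Rw2, w2Rw2
Complete open branch: countermodel on a T-frame, so not valid in T, nor in K (the same frame is also a K-frame).

S4, S5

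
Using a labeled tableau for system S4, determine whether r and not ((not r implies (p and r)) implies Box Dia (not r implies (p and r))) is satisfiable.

Satisfiable (open branch found)

1. r and not ((not r implies (p and r)) implies Box Dia (not r implies (p and r))), u
2. r, u
3. not ((not r implies (p and r)) implies Box Dia (not r implies (p and r))), u
4. not r implies (p and r), u
5. not Box Dia (not r implies (p and r)), u
6. p and r, u
7. p, u
8. not Dia (not r implies (p and r)), v
9. not (not r implies (p and r)), v
10. not r, v
11. not (p and r), v
Accessibility: uRu, uRv, vRv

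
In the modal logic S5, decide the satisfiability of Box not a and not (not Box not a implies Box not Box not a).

Unsatisfiable (every branch closes)

1. Box not a and not (not Box not a implies Box not Box not a), w0
2. Box not a, w0   [and-rule on 1]
3. not (not Box not a implies Box not Box not a), w0   [and-rule on 1]
4. not Box not a, w0   [neg-implies-rule on 3]
5. not Box not Box not a, w0   [neg-implies-rule on 3]
6. not a, w0   [Box-rule on 2 via w0Rw0]
7. a, w1   [neg-Box-rule on 4: fresh world w1, w0Rw1]
8. not a, w1   [Box-rule on 2 via w0Rw1]
Accessibility: w0Rw0, w0Rw1, w1Rw0, w1Rw1
Branch closes: a and not a both at w1.
Every branch closes; the branch above is one of them.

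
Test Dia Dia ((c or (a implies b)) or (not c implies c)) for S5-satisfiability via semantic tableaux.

1. Dia Dia ((c or (a implies b)) or (not c implies c)), u
2. Dia ((c or (a implies b)) or (not c implies c)), v   [Dia-rule on 1: fresh world v, uRv]
3. (c or (a implies b)) or (not c implies c), w   [Dia-rule on 2: fresh world w, vRw]
4. not c implies c, w   [or-rule on 3 (branches; this branch)]
5. c, w   [implies-rule on 4 (branches; this branch)]
Accessibility: uRu, uRv, uRw, vRu, vRv, vRw, wRu, wRv, wRw

Satisfiable (open branch found)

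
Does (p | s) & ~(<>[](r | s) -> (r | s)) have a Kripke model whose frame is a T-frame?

Yes, satisfiable

1. (p | s) & ~(<>[](r | s) -> (r | s)), u
2. p | s, u
3. ~(<>[](r | s) -> (r | s)), u
4. <>[](r | s), u
5. ~(r | s), u
6. ~r, u
7. ~s, u
8. p, u
9. [](r | s), v
10. r | s, v
11. s, v
Accessibility: uRu, uRv, vRv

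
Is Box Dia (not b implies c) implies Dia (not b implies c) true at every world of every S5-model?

Tableau for the negation not (Box Dia (not b implies c) implies Dia (not b implies c)):
1. not (Box Dia (not b implies c) implies Dia (not b implies c)), w0
2. Box Dia (not b implies c), w0   [neg-implies-rule on 1]
3. not Dia (not b implies c), w0   [neg-implies-rule on 1]
4. Dia (not b implies c), w0   [Box-rule on 2 via w0Rw0]
5. not (not b implies c), w0   [neg-Dia-rule on 3 via w0Rw0]
6. not b, w0   [neg-implies-rule on 5]
7. not c, w0   [neg-implies-rule on 5]
8. not b implies c, w1   [Dia-rule on 4: fresh world w1, w0Rw1]
9. Dia (not b implies c), w1   [Box-rule on 2 via w0Rw1]
10. not (not b implies c), w1   [neg-Dia-rule on 3 via w0Rw1]
11. not b, w1   [neg-implies-rule on 10]
12. not c, w1   [neg-implies-rule on 10]
13. c, w1   [implies-rule on 8 (branches; this branch)]
Accessibility: w0Rw0, w0Rw1, w1Rw0, w1Rw1
Branch closes: c and not c both at w1.
Every branch of the negation's tableau closes; the branch above is one of them.

Valid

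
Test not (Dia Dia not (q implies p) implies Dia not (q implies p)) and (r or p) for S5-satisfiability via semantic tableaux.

Unsatisfiable

1. not (Dia Dia not (q implies p) implies Dia not (q implies p)) and (r or p), u
2. not (Dia Dia not (q implies p) implies Dia not (q implies p)), u
3. r or p, u
4. Dia Dia not (q implies p), u
5. not Dia not (q implies p), u
6. q implies p, u
7. p, u
8. Dia not (q implies p), v
9. q implies p, v
10. p, v
11. not (q implies p), w
12. q, w
13. not p, w
14. q implies p, w
15. p, w
Accessibility: uRu, uRv, uRw, vRu, vRv, vRw, wRu, wRv, wRw
Branch closes: p and not p both at w.
(One branch shown.) All branches close.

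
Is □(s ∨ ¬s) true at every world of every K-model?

Tableau for the negation ¬□(s ∨ ¬s):
1. ¬□(s ∨ ¬s), 0
2. ¬(s ∨ ¬s), 1
3. ¬s, 1
4. s, 1
Accessibility: 0R1
Branch closes: s and ¬s both at 1.
Every branch of the negation's tableau closes; the branch above is one of them.

Valid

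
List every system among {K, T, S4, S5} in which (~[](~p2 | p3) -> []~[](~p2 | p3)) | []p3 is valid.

S5

S4-tableau for the negation ~((~[](~p2 | p3) -> []~[](~p2 | p3)) | []p3):
1. ~((~[](~p2 | p3) -> []~[](~p2 | p3)) | []p3), 0
2. ~(~[](~p2 | p3) -> []~[](~p2 | p3)), 0
3. ~[]p3, 0
4. ~[](~p2 | p3), 0
5. ~[]~[](~p2 | p3), 0
6. ~p3, 1
7. ~(~p2 | p3), 2
8. p2, 2
9. ~p3, 2
10. [](~p2 | p3), 3
11. ~p2 | p3, 3
12. p3, 3
Accessibility: 0R0, 0R1, 0R2, 0R3, 1R1, 2R2, 3R3
Complete open branch: countermodel on an S4-frame, so not valid in S4, nor in K, T (the same frame is also a K-frame and a T-frame).
S5-tableau for the negation ~((~[](~p2 | p3) -> []~[](~p2 | p3)) | []p3):
1. ~((~[](~p2 | p3) -> []~[](~p2 | p3)) | []p3), 0
2. ~(~[](~p2 | p3) -> []~[](~p2 | p3)), 0
3. ~[]p3, 0
4. ~[](~p2 | p3), 0
5. ~[]~[](~p2 | p3), 0
6. ~p3, 1
7. ~(~p2 | p3), 2
8. p2, 2
9. ~p3, 2
10. [](~p2 | p3), 3
11. ~p2 | p3, 0
12. ~p2 | p3, 1
13. ~p2 | p3, 2
14. ~p2 | p3, 3
15. p3, 0
16. ~p2, 1
17. p3, 2
Accessibility: 0R0, 0R1, 0R2, 0R3, 1R0, 1R1, 1R2, 1R3, 2R0, 2R1, 2R2, 2R3, 3R0, 3R1, 3R2, 3R3
Branch closes: p3 and ~p3 both at 2.
Every branch closes (one shown): valid in S5.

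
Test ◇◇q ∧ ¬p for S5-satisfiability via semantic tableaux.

1. ◇◇q ∧ ¬p, u
2. ◇◇q, u   [∧-rule on 1]
3. ¬p, u   [∧-rule on 1]
4. ◇q, v   [◇-rule on 2: fresh world v, uRv]
5. q, w   [◇-rule on 4: fresh world w, vRw]
Accessibility: uRu, uRv, uRw, vRu, vRv, vRw, wRu, wRv, wRw

Yes, satisfiable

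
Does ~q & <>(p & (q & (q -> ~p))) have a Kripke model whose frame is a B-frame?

1. ~q & <>(p & (q & (q -> ~p))), w0
2. ~q, w0
3. <>(p & (q & (q -> ~p))), w0
4. p & (q & (q -> ~p)), w1
5. p, w1
6. q & (q -> ~p), w1
7. q, w1
8. q -> ~p, w1
9. ~p, w1
Accessibility: w0Rw0, w0Rw1, w1Rw0, w1Rw1
Branch closes: p and ~p both at w1.
Every branch closes; the branch above is one of them.

Unsatisfiable (every branch closes)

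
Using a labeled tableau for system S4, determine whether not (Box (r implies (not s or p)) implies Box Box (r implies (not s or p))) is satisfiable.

1. not (Box (r implies (not s or p)) implies Box Box (r implies (not s or p))), 0
2. Box (r implies (not s or p)), 0
3. not Box Box (r implies (not s or p)), 0
4. r implies (not s or p), 0
5. not s or p, 0
6. p, 0
7. not Box (r implies (not s or p)), 1
8. r implies (not s or p), 1
9. not s or p, 1
10. p, 1
11. not (r implies (not s or p)), 2
12. r, 2
13. not (not s or p), 2
14. s, 2
15. not p, 2
16. r implies (not s or p), 2
17. not s or p, 2
18. p, 2
Accessibility: 0R0, 0R1, 0R2, 1R1, 1R2, 2R2
Branch closes: p and not p both at 2.
Every branch closes; the branch above is one of them.

Unsatisfiable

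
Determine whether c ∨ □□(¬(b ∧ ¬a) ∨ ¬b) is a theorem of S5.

Not valid

Tableau for the negation ¬(c ∨ □□(¬(b ∧ ¬a) ∨ ¬b)):
1. ¬(c ∨ □□(¬(b ∧ ¬a) ∨ ¬b)), u
2. ¬c, u
3. ¬□□(¬(b ∧ ¬a) ∨ ¬b), u
4. ¬□(¬(b ∧ ¬a) ∨ ¬b), v
5. ¬(¬(b ∧ ¬a) ∨ ¬b), w
6. b ∧ ¬a, w
7. b, w
8. ¬a, w
Accessibility: uRu, uRv, uRw, vRu, vRv, vRw, wRu, wRv, wRw
The negation has an open branch (countermodel exists).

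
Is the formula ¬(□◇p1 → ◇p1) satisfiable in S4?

1. ¬(□◇p1 → ◇p1), u
2. □◇p1, u   [¬→-rule on 1]
3. ¬◇p1, u   [¬→-rule on 1]
4. ◇p1, u   [□-rule on 2 via uRu]
5. ¬p1, u   [¬◇-rule on 3 via uRu]
6. p1, v   [◇-rule on 4: fresh world v, uRv]
7. ◇p1, v   [□-rule on 2 via uRv]
8. ¬p1, v   [¬◇-rule on 3 via uRv]
Accessibility: uRu, uRv, vRv
Branch closes: p1 and ¬p1 both at v.
All branches of the tableau close; one closing branch shown above.

Unsatisfiable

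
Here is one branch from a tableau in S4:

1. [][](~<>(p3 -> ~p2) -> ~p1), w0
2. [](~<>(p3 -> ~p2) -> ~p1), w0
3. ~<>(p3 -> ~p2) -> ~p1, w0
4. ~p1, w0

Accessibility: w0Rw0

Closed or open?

No atom appears with both signs at the same world.

No, open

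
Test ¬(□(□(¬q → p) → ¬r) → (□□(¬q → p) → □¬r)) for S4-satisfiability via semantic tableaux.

1. ¬(□(□(¬q → p) → ¬r) → (□□(¬q → p) → □¬r)), u
2. □(□(¬q → p) → ¬r), u   [¬→-rule on 1]
3. ¬(□□(¬q → p) → □¬r), u   [¬→-rule on 1]
4. □□(¬q → p), u   [¬→-rule on 3]
5. ¬□¬r, u   [¬→-rule on 3]
6. □(¬q → p) → ¬r, u   [□-rule on 2 via uRu]
7. □(¬q → p), u   [□-rule on 4 via uRu]
8. ¬q → p, u   [□-rule on 7 via uRu]
9. ¬r, u   [→-rule on 6 (branches; this branch)]
10. p, u   [→-rule on 8 (branches; this branch)]
11. r, v   [¬□-rule on 5: fresh world v, uRv]
12. □(¬q → p) → ¬r, v   [□-rule on 2 via uRv]
13. □(¬q → p), v   [□-rule on 4 via uRv]
14. ¬q → p, v   [□-rule on 7 via uRv]
15. ¬□(¬q → p), v   [→-rule on 12 (branches; this branch)]
16. p, v   [→-rule on 14 (branches; this branch)]
17. ¬(¬q → p), w   [¬□-rule on 15: fresh world w, vRw]
18. ¬q, w   [¬→-rule on 17]
19. ¬p, w   [¬→-rule on 17]
20. □(¬q → p) → ¬r, w   [□-rule on 2 via uRw]
21. □(¬q → p), w   [□-rule on 4 via uRw]
22. ¬q → p, w   [□-rule on 7 via uRw]
23. ¬r, w   [→-rule on 20 (branches; this branch)]
24. p, w   [→-rule on 22 (branches; this branch)]
Accessibility: uRu, uRv, uRw, vRv, vRw, wRw
Branch closes: p and ¬p both at w.
All branches of the tableau close; one closing branch shown above.

No, unsatisfiable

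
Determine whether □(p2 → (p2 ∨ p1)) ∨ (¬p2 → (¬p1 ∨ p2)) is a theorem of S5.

Yes, valid

Tableau for the negation ¬(□(p2 → (p2 ∨ p1)) ∨ (¬p2 → (¬p1 ∨ p2))):
1. ¬(□(p2 → (p2 ∨ p1)) ∨ (¬p2 → (¬p1 ∨ p2))), u
2. ¬□(p2 → (p2 ∨ p1)), u
3. ¬(¬p2 → (¬p1 ∨ p2)), u
4. ¬p2, u
5. ¬(¬p1 ∨ p2), u
6. p1, u
7. ¬(p2 → (p2 ∨ p1)), v
8. p2, v
9. ¬(p2 ∨ p1), v
10. ¬p2, v
11. ¬p1, v
Accessibility: uRu, uRv, vRu, vRv
Branch closes: p2 and ¬p2 both at v.
Every branch of the negation's tableau closes; the branch above is one of them.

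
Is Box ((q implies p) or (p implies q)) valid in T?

Tableau for the negation not Box ((q implies p) or (p implies q)):
1. not Box ((q implies p) or (p implies q)), u
2. not ((q implies p) or (p implies q)), v
3. not (q implies p), v
4. not (p implies q), v
5. q, v
6. not p, v
7. p, v
8. not q, v
Accessibility: uRu, uRv, vRv
Branch closes: p and not p both at v.
Every branch of the negation's tableau closes; the branch above is one of them.

Valid in T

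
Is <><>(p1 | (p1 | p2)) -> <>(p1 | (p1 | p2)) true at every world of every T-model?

Tableau for the negation ~(<><>(p1 | (p1 | p2)) -> <>(p1 | (p1 | p2))):
1. ~(<><>(p1 | (p1 | p2)) -> <>(p1 | (p1 | p2))), u
2. <><>(p1 | (p1 | p2)), u   [~->-rule on 1]
3. ~<>(p1 | (p1 | p2)), u   [~->-rule on 1]
4. ~(p1 | (p1 | p2)), u   [~<>-rule on 3 via uRu]
5. ~p1, u   [~|-rule on 4]
6. ~(p1 | p2), u   [~|-rule on 4]
7. ~p2, u   [~|-rule on 6]
8. <>(p1 | (p1 | p2)), v   [<>-rule on 2: fresh world v, uRv]
9. ~(p1 | (p1 | p2)), v   [~<>-rule on 3 via uRv]
10. ~p1, v   [~|-rule on 9]
11. ~(p1 | p2), v   [~|-rule on 9]
12. ~p2, v   [~|-rule on 11]
13. p1 | (p1 | p2), w   [<>-rule on 8: fresh world w, vRw]
14. p1 | p2, w   [|-rule on 13 (branches; this branch)]
15. p2, w   [|-rule on 14 (branches; this branch)]
Accessibility: uRu, uRv, vRv, vRw, wRw
The negation has an open branch (countermodel exists).

Not valid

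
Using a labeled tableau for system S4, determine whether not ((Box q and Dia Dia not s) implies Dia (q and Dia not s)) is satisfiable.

1. not ((Box q and Dia Dia not s) implies Dia (q and Dia not s)), 0
2. Box q and Dia Dia not s, 0
3. not Dia (q and Dia not s), 0
4. Box q, 0
5. Dia Dia not s, 0
6. not (q and Dia not s), 0
7. q, 0
8. not Dia not s, 0
9. s, 0
10. Dia not s, 1
11. not (q and Dia not s), 1
12. q, 1
13. s, 1
14. not Dia not s, 1
15. not s, 2
16. not (q and Dia not s), 2
17. q, 2
18. s, 2
Accessibility: 0R0, 0R1, 0R2, 1R1, 1R2, 2R2
Branch closes: s and not s both at 2.
Every branch closes; the branch above is one of them.

No, unsatisfiable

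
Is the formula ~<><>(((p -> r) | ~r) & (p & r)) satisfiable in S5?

Yes, satisfiable

1. ~<><>(((p -> r) | ~r) & (p & r)), 0
2. ~<>(((p -> r) | ~r) & (p & r)), 0   [~<>-rule on 1 via 0R0]
3. ~(((p -> r) | ~r) & (p & r)), 0   [~<>-rule on 2 via 0R0]
4. ~(p & r), 0   [~&-rule on 3 (branches; this branch)]
5. ~r, 0   [~&-rule on 4 (branches; this branch)]
Accessibility: 0R0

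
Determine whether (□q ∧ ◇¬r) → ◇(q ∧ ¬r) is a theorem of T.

Valid

Tableau for the negation ¬((□q ∧ ◇¬r) → ◇(q ∧ ¬r)):
1. ¬((□q ∧ ◇¬r) → ◇(q ∧ ¬r)), u
2. □q ∧ ◇¬r, u
3. ¬◇(q ∧ ¬r), u
4. □q, u
5. ◇¬r, u
6. ¬(q ∧ ¬r), u
7. q, u
8. r, u
9. ¬r, v
10. ¬(q ∧ ¬r), v
11. q, v
12. r, v
Accessibility: uRu, uRv, vRv
Branch closes: r and ¬r both at v.
All branches of the negation close; one closing branch shown above.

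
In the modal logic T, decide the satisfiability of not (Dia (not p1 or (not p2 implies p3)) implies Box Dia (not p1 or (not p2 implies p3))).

1. not (Dia (not p1 or (not p2 implies p3)) implies Box Dia (not p1 or (not p2 implies p3))), w0
2. Dia (not p1 or (not p2 implies p3)), w0
3. not Box Dia (not p1 or (not p2 implies p3)), w0
4. not p1 or (not p2 implies p3), w1
5. not p2 implies p3, w1
6. p3, w1
7. not Dia (not p1 or (not p2 implies p3)), w2
8. not (not p1 or (not p2 implies p3)), w2
9. p1, w2
10. not (not p2 implies p3), w2
11. not p2, w2
12. not p3, w2
Accessibility: w0Rw0, w0Rw1, w0Rw2, w1Rw1, w2Rw2

Yes, satisfiable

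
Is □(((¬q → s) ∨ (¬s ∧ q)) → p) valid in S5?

Tableau for the negation ¬□(((¬q → s) ∨ (¬s ∧ q)) → p):
1. ¬□(((¬q → s) ∨ (¬s ∧ q)) → p), u
2. ¬(((¬q → s) ∨ (¬s ∧ q)) → p), v
3. (¬q → s) ∨ (¬s ∧ q), v
4. ¬p, v
5. ¬s ∧ q, v
6. ¬s, v
7. q, v
Accessibility: uRu, uRv, vRu, vRv
The negation has an open branch (countermodel exists).

Not valid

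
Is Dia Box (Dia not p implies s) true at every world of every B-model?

No, not valid

Tableau for the negation not Dia Box (Dia not p implies s):
1. not Dia Box (Dia not p implies s), u
2. not Box (Dia not p implies s), u
3. not (Dia not p implies s), v
4. Dia not p, v
5. not s, v
6. not Box (Dia not p implies s), v
7. not p, w
8. not (Dia not p implies s), x
9. Dia not p, x
10. not s, x
11. not p, y
Accessibility: uRu, uRv, vRu, vRv, vRw, vRx, wRv, wRw, xRv, xRx, xRy, yRx, yRy
The negation has an open branch (countermodel exists).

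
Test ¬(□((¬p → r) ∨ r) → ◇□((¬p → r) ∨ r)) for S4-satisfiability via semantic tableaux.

1. ¬(□((¬p → r) ∨ r) → ◇□((¬p → r) ∨ r)), w0
2. □((¬p → r) ∨ r), w0
3. ¬◇□((¬p → r) ∨ r), w0
4. (¬p → r) ∨ r, w0
5. ¬□((¬p → r) ∨ r), w0
6. ¬p → r, w0
7. r, w0
8. ¬((¬p → r) ∨ r), w1
9. ¬(¬p → r), w1
10. ¬r, w1
11. ¬p, w1
12. (¬p → r) ∨ r, w1
13. ¬□((¬p → r) ∨ r), w1
14. ¬p → r, w1
15. r, w1
Accessibility: w0Rw0, w0Rw1, w1Rw1
Branch closes: r and ¬r both at w1.
Every branch closes; the branch above is one of them.

No, unsatisfiable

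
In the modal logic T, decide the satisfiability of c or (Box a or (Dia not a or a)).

1. c or (Box a or (Dia not a or a)), 0
2. Box a or (Dia not a or a), 0
3. Dia not a or a, 0
4. a, 0
Accessibility: 0R0

Yes, satisfiable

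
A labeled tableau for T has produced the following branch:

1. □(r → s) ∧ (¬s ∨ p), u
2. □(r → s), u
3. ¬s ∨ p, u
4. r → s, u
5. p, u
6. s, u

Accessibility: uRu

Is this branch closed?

There is no literal clash: for every atom and world, at most one sign appears.

Open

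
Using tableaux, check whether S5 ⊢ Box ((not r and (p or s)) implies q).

Tableau for the negation not Box ((not r and (p or s)) implies q):
1. not Box ((not r and (p or s)) implies q), 0
2. not ((not r and (p or s)) implies q), 1   [neg-Box-rule on 1: fresh world 1, 0R1]
3. not r and (p or s), 1   [neg-implies-rule on 2]
4. not q, 1   [neg-implies-rule on 2]
5. not r, 1   [and-rule on 3]
6. p or s, 1   [and-rule on 3]
7. s, 1   [or-rule on 6 (branches; this branch)]
Accessibility: 0R0, 0R1, 1R0, 1R1
The negation has an open branch (countermodel exists).

Not valid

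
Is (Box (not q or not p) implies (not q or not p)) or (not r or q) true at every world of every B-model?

Valid in B

Tableau for the negation not ((Box (not q or not p) implies (not q or not p)) or (not r or q)):
1. not ((Box (not q or not p) implies (not q or not p)) or (not r or q)), u
2. not (Box (not q or not p) implies (not q or not p)), u
3. not (not r or q), u
4. Box (not q or not p), u
5. not (not q or not p), u
6. r, u
7. not q, u
8. q, u
9. p, u
Accessibility: uRu
Branch closes: q and not q both at u.
Every branch of the negation's tableau closes; the branch above is one of them.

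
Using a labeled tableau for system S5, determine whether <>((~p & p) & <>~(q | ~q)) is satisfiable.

No, unsatisfiable

1. <>((~p & p) & <>~(q | ~q)), 0
2. (~p & p) & <>~(q | ~q), 1
3. ~p & p, 1
4. <>~(q | ~q), 1
5. ~p, 1
6. p, 1
Accessibility: 0R0, 0R1, 1R0, 1R1
Branch closes: p and ~p both at 1.
All branches of the tableau close; one closing branch shown above.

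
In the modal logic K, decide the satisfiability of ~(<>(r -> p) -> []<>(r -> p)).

Yes, satisfiable

1. ~(<>(r -> p) -> []<>(r -> p)), 0
2. <>(r -> p), 0
3. ~[]<>(r -> p), 0
4. r -> p, 1
5. p, 1
6. ~<>(r -> p), 2
Accessibility: 0R1, 0R2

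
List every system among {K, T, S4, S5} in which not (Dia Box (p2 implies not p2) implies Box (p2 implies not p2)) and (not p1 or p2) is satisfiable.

S5-tableau for the formula:
1. not (Dia Box (p2 implies not p2) implies Box (p2 implies not p2)) and (not p1 or p2), w0
2. not (Dia Box (p2 implies not p2) implies Box (p2 implies not p2)), w0
3. not p1 or p2, w0
4. Dia Box (p2 implies not p2), w0
5. not Box (p2 implies not p2), w0
6. not p1, w0
7. Box (p2 implies not p2), w1
8. p2 implies not p2, w0
9. p2 implies not p2, w1
10. not p2, w0
11. not p2, w1
12. not (p2 implies not p2), w2
13. p2, w2
14. p2 implies not p2, w2
15. not p2, w2
Accessibility: w0Rw0, w0Rw1, w0Rw2, w1Rw0, w1Rw1, w1Rw2, w2Rw0, w2Rw1, w2Rw2
Branch closes: p2 and not p2 both at w2.
Every branch closes (one shown): unsatisfiable in S5.
S4-tableau for the formula:
1. not (Dia Box (p2 implies not p2) implies Box (p2 implies not p2)) and (not p1 or p2), w0
2. not (Dia Box (p2 implies not p2) implies Box (p2 implies not p2)), w0
3. not p1 or p2, w0
4. Dia Box (p2 implies not p2), w0
5. not Box (p2 implies not p2), w0
6. p2, w0
7. Box (p2 implies not p2), w1
8. p2 implies not p2, w1
9. not p2, w1
10. not (p2 implies not p2), w2
11. p2, w2
Accessibility: w0Rw0, w0Rw1, w0Rw2, w1Rw1, w2Rw2
Complete open branch: satisfiable in S4, hence also in K, T (this S4-model is also a K-model and a T-model).

K, T, S4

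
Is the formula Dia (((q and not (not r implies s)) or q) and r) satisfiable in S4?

1. Dia (((q and not (not r implies s)) or q) and r), 0
2. ((q and not (not r implies s)) or q) and r, 1   [Dia-rule on 1: fresh world 1, 0R1]
3. (q and not (not r implies s)) or q, 1   [and-rule on 2]
4. r, 1   [and-rule on 2]
5. q, 1   [or-rule on 3 (branches; this branch)]
Accessibility: 0R0, 0R1, 1R1

Yes, satisfiable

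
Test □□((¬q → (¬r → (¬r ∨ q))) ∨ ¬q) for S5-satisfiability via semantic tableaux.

Satisfiable

1. □□((¬q → (¬r → (¬r ∨ q))) ∨ ¬q), w0
2. □((¬q → (¬r → (¬r ∨ q))) ∨ ¬q), w0
3. (¬q → (¬r → (¬r ∨ q))) ∨ ¬q, w0
4. ¬q, w0
Accessibility: w0Rw0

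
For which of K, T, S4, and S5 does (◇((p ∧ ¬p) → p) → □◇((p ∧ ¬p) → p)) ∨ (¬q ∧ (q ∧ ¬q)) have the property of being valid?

T-tableau for the negation ¬((◇((p ∧ ¬p) → p) → □◇((p ∧ ¬p) → p)) ∨ (¬q ∧ (q ∧ ¬q))):
1. ¬((◇((p ∧ ¬p) → p) → □◇((p ∧ ¬p) → p)) ∨ (¬q ∧ (q ∧ ¬q))), u
2. ¬(◇((p ∧ ¬p) → p) → □◇((p ∧ ¬p) → p)), u
3. ¬(¬q ∧ (q ∧ ¬q)), u
4. ◇((p ∧ ¬p) → p), u
5. ¬□◇((p ∧ ¬p) → p), u
6. ¬(q ∧ ¬q), u
7. q, u
8. (p ∧ ¬p) → p, v
9. ¬(p ∧ ¬p), v
10. p, v
11. ¬◇((p ∧ ¬p) → p), w
12. ¬((p ∧ ¬p) → p), w
13. p ∧ ¬p, w
14. ¬p, w
15. p, w
Accessibility: uRu, uRv, uRw, vRv, wRw
Branch closes: p and ¬p both at w.
Every branch closes (one shown): valid in T, hence also in S4, S5 (every theorem of T is a theorem of S4 and S5).
K-tableau for the negation ¬((◇((p ∧ ¬p) → p) → □◇((p ∧ ¬p) → p)) ∨ (¬q ∧ (q ∧ ¬q))):
1. ¬((◇((p ∧ ¬p) → p) → □◇((p ∧ ¬p) → p)) ∨ (¬q ∧ (q ∧ ¬q))), u
2. ¬(◇((p ∧ ¬p) → p) → □◇((p ∧ ¬p) → p)), u
3. ¬(¬q ∧ (q ∧ ¬q)), u
4. ◇((p ∧ ¬p) → p), u
5. ¬□◇((p ∧ ¬p) → p), u
6. ¬(q ∧ ¬q), u
7. q, u
8. (p ∧ ¬p) → p, v
9. p, v
10. ¬◇((p ∧ ¬p) → p), w
Accessibility: uRv, uRw
Complete open branch: countermodel on a K-frame, so not valid in K.

T, S4, S5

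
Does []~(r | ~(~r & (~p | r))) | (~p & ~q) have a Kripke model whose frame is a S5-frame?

Yes, satisfiable

1. []~(r | ~(~r & (~p | r))) | (~p & ~q), w0
2. ~p & ~q, w0
3. ~p, w0
4. ~q, w0
Accessibility: w0Rw0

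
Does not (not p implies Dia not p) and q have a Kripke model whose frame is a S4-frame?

No, unsatisfiable

1. not (not p implies Dia not p) and q, u
2. not (not p implies Dia not p), u   [and-rule on 1]
3. q, u   [and-rule on 1]
4. not p, u   [neg-implies-rule on 2]
5. not Dia not p, u   [neg-implies-rule on 2]
6. p, u   [neg-Dia-rule on 5 via uRu]
Accessibility: uRu
Branch closes: p and not p both at u.
(One branch shown.) All branches close.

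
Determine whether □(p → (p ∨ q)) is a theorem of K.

Valid

Tableau for the negation ¬□(p → (p ∨ q)):
1. ¬□(p → (p ∨ q)), w0
2. ¬(p → (p ∨ q)), w1
3. p, w1
4. ¬(p ∨ q), w1
5. ¬p, w1
6. ¬q, w1
Accessibility: w0Rw1
Branch closes: p and ¬p both at w1.
All branches of the negation close; one closing branch shown above.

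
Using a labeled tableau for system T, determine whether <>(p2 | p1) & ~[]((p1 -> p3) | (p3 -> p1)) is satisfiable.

Unsatisfiable (every branch closes)

1. <>(p2 | p1) & ~[]((p1 -> p3) | (p3 -> p1)), u
2. <>(p2 | p1), u   [&-rule on 1]
3. ~[]((p1 -> p3) | (p3 -> p1)), u   [&-rule on 1]
4. p2 | p1, v   [<>-rule on 2: fresh world v, uRv]
5. p1, v   [|-rule on 4 (branches; this branch)]
6. ~((p1 -> p3) | (p3 -> p1)), w   [~[]-rule on 3: fresh world w, uRw]
7. ~(p1 -> p3), w   [~|-rule on 6]
8. ~(p3 -> p1), w   [~|-rule on 6]
9. p1, w   [~->-rule on 7]
10. ~p3, w   [~->-rule on 7]
11. p3, w   [~->-rule on 8]
12. ~p1, w   [~->-rule on 8]
Accessibility: uRu, uRv, uRw, vRv, wRw
Branch closes: p3 and ~p3 both at w.
Every branch closes; the branch above is one of them.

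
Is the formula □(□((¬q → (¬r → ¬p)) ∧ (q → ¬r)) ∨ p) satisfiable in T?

Yes, satisfiable

1. □(□((¬q → (¬r → ¬p)) ∧ (q → ¬r)) ∨ p), 0
2. □((¬q → (¬r → ¬p)) ∧ (q → ¬r)) ∨ p, 0
3. p, 0
Accessibility: 0R0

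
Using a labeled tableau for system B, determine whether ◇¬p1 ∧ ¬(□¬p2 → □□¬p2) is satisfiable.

1. ◇¬p1 ∧ ¬(□¬p2 → □□¬p2), u
2. ◇¬p1, u
3. ¬(□¬p2 → □□¬p2), u
4. □¬p2, u
5. ¬□□¬p2, u
6. ¬p2, u
7. ¬p1, v
8. ¬p2, v
9. ¬□¬p2, w
10. ¬p2, w
11. p2, x
Accessibility: uRu, uRv, uRw, vRu, vRv, wRu, wRw, wRx, xRw, xRx

Yes, satisfiable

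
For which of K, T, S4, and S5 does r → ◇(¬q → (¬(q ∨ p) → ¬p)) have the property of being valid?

T-tableau for the negation ¬(r → ◇(¬q → (¬(q ∨ p) → ¬p))):
1. ¬(r → ◇(¬q → (¬(q ∨ p) → ¬p))), w0
2. r, w0
3. ¬◇(¬q → (¬(q ∨ p) → ¬p)), w0
4. ¬(¬q → (¬(q ∨ p) → ¬p)), w0
5. ¬q, w0
6. ¬(¬(q ∨ p) → ¬p), w0
7. ¬(q ∨ p), w0
8. p, w0
9. ¬p, w0
Accessibility: w0Rw0
Branch closes: p and ¬p both at w0.
Every branch closes (one shown): valid in T, hence also in S4, S5 (every theorem of T is a theorem of S4 and S5).
K-tableau for the negation ¬(r → ◇(¬q → (¬(q ∨ p) → ¬p))):
1. ¬(r → ◇(¬q → (¬(q ∨ p) → ¬p))), w0
2. r, w0
3. ¬◇(¬q → (¬(q ∨ p) → ¬p)), w0
Complete open branch: countermodel on a K-frame, so not valid in K.

T, S4, S5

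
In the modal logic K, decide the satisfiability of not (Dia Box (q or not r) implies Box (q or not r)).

1. not (Dia Box (q or not r) implies Box (q or not r)), 0
2. Dia Box (q or not r), 0   [neg-implies-rule on 1]
3. not Box (q or not r), 0   [neg-implies-rule on 1]
4. Box (q or not r), 1   [Dia-rule on 2: fresh world 1, 0R1]
5. not (q or not r), 2   [neg-Box-rule on 3: fresh world 2, 0R2]
6. not q, 2   [neg-or-rule on 5]
7. r, 2   [neg-or-rule on 5]
Accessibility: 0R1, 0R2

Satisfiable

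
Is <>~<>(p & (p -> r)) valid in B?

Invalid (countermodel exists)

Tableau for the negation ~<>~<>(p & (p -> r)):
1. ~<>~<>(p & (p -> r)), w0
2. <>(p & (p -> r)), w0
3. p & (p -> r), w1
4. p, w1
5. p -> r, w1
6. <>(p & (p -> r)), w1
7. r, w1
8. p & (p -> r), w2
9. p, w2
10. p -> r, w2
11. r, w2
Accessibility: w0Rw0, w0Rw1, w1Rw0, w1Rw1, w1Rw2, w2Rw1, w2Rw2
The negation has an open branch (countermodel exists).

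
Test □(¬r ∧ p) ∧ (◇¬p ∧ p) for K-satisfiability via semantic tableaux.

1. □(¬r ∧ p) ∧ (◇¬p ∧ p), 0
2. □(¬r ∧ p), 0   [∧-rule on 1]
3. ◇¬p ∧ p, 0   [∧-rule on 1]
4. ◇¬p, 0   [∧-rule on 3]
5. p, 0   [∧-rule on 3]
6. ¬p, 1   [◇-rule on 4: fresh world 1, 0R1]
7. ¬r ∧ p, 1   [□-rule on 2 via 0R1]
8. ¬r, 1   [∧-rule on 7]
9. p, 1   [∧-rule on 7]
Accessibility: 0R1
Branch closes: p and ¬p both at 1.
Every branch closes; the branch above is one of them.

No, unsatisfiable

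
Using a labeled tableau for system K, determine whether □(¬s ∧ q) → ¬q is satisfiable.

1. □(¬s ∧ q) → ¬q, w0
2. ¬q, w0

Yes, satisfiable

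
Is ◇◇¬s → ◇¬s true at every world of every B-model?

Tableau for the negation ¬(◇◇¬s → ◇¬s):
1. ¬(◇◇¬s → ◇¬s), u
2. ◇◇¬s, u
3. ¬◇¬s, u
4. s, u
5. ◇¬s, v
6. s, v
7. ¬s, w
Accessibility: uRu, uRv, vRu, vRv, vRw, wRv, wRw
The negation has an open branch (countermodel exists).

Invalid (countermodel exists)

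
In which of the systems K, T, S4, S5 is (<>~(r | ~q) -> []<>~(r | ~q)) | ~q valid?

S5

S4-tableau for the negation ~((<>~(r | ~q) -> []<>~(r | ~q)) | ~q):
1. ~((<>~(r | ~q) -> []<>~(r | ~q)) | ~q), w0
2. ~(<>~(r | ~q) -> []<>~(r | ~q)), w0
3. q, w0
4. <>~(r | ~q), w0
5. ~[]<>~(r | ~q), w0
6. ~(r | ~q), w1
7. ~r, w1
8. q, w1
9. ~<>~(r | ~q), w2
10. r | ~q, w2
11. ~q, w2
Accessibility: w0Rw0, w0Rw1, w0Rw2, w1Rw1, w2Rw2
Complete open branch: countermodel on an S4-frame, so not valid in S4, nor in K, T (the same frame is also a K-frame and a T-frame).
S5-tableau for the negation ~((<>~(r | ~q) -> []<>~(r | ~q)) | ~q):
1. ~((<>~(r | ~q) -> []<>~(r | ~q)) | ~q), w0
2. ~(<>~(r | ~q) -> []<>~(r | ~q)), w0
3. q, w0
4. <>~(r | ~q), w0
5. ~[]<>~(r | ~q), w0
6. ~(r | ~q), w1
7. ~r, w1
8. q, w1
9. ~<>~(r | ~q), w2
10. r | ~q, w0
11. r | ~q, w1
12. r | ~q, w2
13. r, w0
14. ~q, w1
Accessibility: w0Rw0, w0Rw1, w0Rw2, w1Rw0, w1Rw1, w1Rw2, w2Rw0, w2Rw1, w2Rw2
Branch closes: q and ~q both at w1.
Every branch closes (one shown): valid in S5.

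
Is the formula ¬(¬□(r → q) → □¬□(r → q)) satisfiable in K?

Satisfiable

1. ¬(¬□(r → q) → □¬□(r → q)), w0
2. ¬□(r → q), w0
3. ¬□¬□(r → q), w0
4. ¬(r → q), w1
5. r, w1
6. ¬q, w1
7. □(r → q), w2
Accessibility: w0Rw1, w0Rw2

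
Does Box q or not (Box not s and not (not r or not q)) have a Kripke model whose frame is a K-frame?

1. Box q or not (Box not s and not (not r or not q)), w0
2. not (Box not s and not (not r or not q)), w0   [or-rule on 1 (branches; this branch)]
3. not r or not q, w0   [neg-and-rule on 2 (branches; this branch)]
4. not q, w0   [or-rule on 3 (branches; this branch)]

Satisfiable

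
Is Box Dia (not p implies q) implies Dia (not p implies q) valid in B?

Valid in B

Tableau for the negation not (Box Dia (not p implies q) implies Dia (not p implies q)):
1. not (Box Dia (not p implies q) implies Dia (not p implies q)), u
2. Box Dia (not p implies q), u
3. not Dia (not p implies q), u
4. Dia (not p implies q), u
5. not (not p implies q), u
6. not p, u
7. not q, u
8. not p implies q, v
9. Dia (not p implies q), v
10. not (not p implies q), v
11. not p, v
12. not q, v
13. q, v
Accessibility: uRu, uRv, vRu, vRv
Branch closes: q and not q both at v.
Every branch of the negation's tableau closes; the branch above is one of them.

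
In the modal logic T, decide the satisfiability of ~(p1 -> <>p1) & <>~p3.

No, unsatisfiable

1. ~(p1 -> <>p1) & <>~p3, u
2. ~(p1 -> <>p1), u
3. <>~p3, u
4. p1, u
5. ~<>p1, u
6. ~p1, u
Accessibility: uRu
Branch closes: p1 and ~p1 both at u.
All branches of the tableau close; one closing branch shown above.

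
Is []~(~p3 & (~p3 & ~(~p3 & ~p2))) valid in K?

Not valid

Tableau for the negation ~[]~(~p3 & (~p3 & ~(~p3 & ~p2))):
1. ~[]~(~p3 & (~p3 & ~(~p3 & ~p2))), w0
2. ~p3 & (~p3 & ~(~p3 & ~p2)), w1
3. ~p3, w1
4. ~p3 & ~(~p3 & ~p2), w1
5. ~(~p3 & ~p2), w1
6. p2, w1
Accessibility: w0Rw1
The negation has an open branch (countermodel exists).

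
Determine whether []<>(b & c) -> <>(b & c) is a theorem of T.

Tableau for the negation ~([]<>(b & c) -> <>(b & c)):
1. ~([]<>(b & c) -> <>(b & c)), w0
2. []<>(b & c), w0
3. ~<>(b & c), w0
4. <>(b & c), w0
5. ~(b & c), w0
6. ~c, w0
7. b & c, w1
8. b, w1
9. c, w1
10. <>(b & c), w1
11. ~(b & c), w1
12. ~c, w1
Accessibility: w0Rw0, w0Rw1, w1Rw1
Branch closes: c and ~c both at w1.
Every branch of the negation's tableau closes; the branch above is one of them.

Valid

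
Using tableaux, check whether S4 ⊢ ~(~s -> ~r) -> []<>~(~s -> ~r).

Tableau for the negation ~(~(~s -> ~r) -> []<>~(~s -> ~r)):
1. ~(~(~s -> ~r) -> []<>~(~s -> ~r)), w0
2. ~(~s -> ~r), w0
3. ~[]<>~(~s -> ~r), w0
4. ~s, w0
5. r, w0
6. ~<>~(~s -> ~r), w1
7. ~s -> ~r, w1
8. ~r, w1
Accessibility: w0Rw0, w0Rw1, w1Rw1
The negation has an open branch (countermodel exists).

No, not valid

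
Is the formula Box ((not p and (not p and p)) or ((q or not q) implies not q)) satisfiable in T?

1. Box ((not p and (not p and p)) or ((q or not q) implies not q)), u
2. (not p and (not p and p)) or ((q or not q) implies not q), u
3. (q or not q) implies not q, u
4. not q, u
Accessibility: uRu

Yes, satisfiable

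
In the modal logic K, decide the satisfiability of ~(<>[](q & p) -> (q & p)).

1. ~(<>[](q & p) -> (q & p)), w0
2. <>[](q & p), w0   [~->-rule on 1]
3. ~(q & p), w0   [~->-rule on 1]
4. ~p, w0   [~&-rule on 3 (branches; this branch)]
5. [](q & p), w1   [<>-rule on 2: fresh world w1, w0Rw1]
Accessibility: w0Rw1

Satisfiable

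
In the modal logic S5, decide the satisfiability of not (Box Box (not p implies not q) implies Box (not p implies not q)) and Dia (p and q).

Unsatisfiable

1. not (Box Box (not p implies not q) implies Box (not p implies not q)) and Dia (p and q), w0
2. not (Box Box (not p implies not q) implies Box (not p implies not q)), w0   [and-rule on 1]
3. Dia (p and q), w0   [and-rule on 1]
4. Box Box (not p implies not q), w0   [neg-implies-rule on 2]
5. not Box (not p implies not q), w0   [neg-implies-rule on 2]
6. Box (not p implies not q), w0   [Box-rule on 4 via w0Rw0]
7. not p implies not q, w0   [Box-rule on 6 via w0Rw0]
8. not q, w0   [implies-rule on 7 (branches; this branch)]
9. p and q, w1   [Dia-rule on 3: fresh world w1, w0Rw1]
10. p, w1   [and-rule on 9]
11. q, w1   [and-rule on 9]
12. Box (not p implies not q), w1   [Box-rule on 4 via w0Rw1]
13. not p implies not q, w1   [Box-rule on 6 via w0Rw1]
14. not (not p implies not q), w2   [neg-Box-rule on 5: fresh world w2, w0Rw2]
15. not p, w2   [neg-implies-rule on 14]
16. q, w2   [neg-implies-rule on 14]
17. Box (not p implies not q), w2   [Box-rule on 4 via w0Rw2]
18. not p implies not q, w2   [Box-rule on 6 via w0Rw2]
19. not q, w2   [implies-rule on 18 (branches; this branch)]
Accessibility: w0Rw0, w0Rw1, w0Rw2, w1Rw0, w1Rw1, w1Rw2, w2Rw0, w2Rw1, w2Rw2
Branch closes: q and not q both at w2.
Every branch closes; the branch above is one of them.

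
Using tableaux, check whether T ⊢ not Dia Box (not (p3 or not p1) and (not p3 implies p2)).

Invalid (countermodel exists)

Tableau for the negation Dia Box (not (p3 or not p1) and (not p3 implies p2)):
1. Dia Box (not (p3 or not p1) and (not p3 implies p2)), w0
2. Box (not (p3 or not p1) and (not p3 implies p2)), w1   [Dia-rule on 1: fresh world w1, w0Rw1]
3. not (p3 or not p1) and (not p3 implies p2), w1   [Box-rule on 2 via w1Rw1]
4. not (p3 or not p1), w1   [and-rule on 3]
5. not p3 implies p2, w1   [and-rule on 3]
6. not p3, w1   [neg-or-rule on 4]
7. p1, w1   [neg-or-rule on 4]
8. p2, w1   [implies-rule on 5 (branches; this branch)]
Accessibility: w0Rw0, w0Rw1, w1Rw1
The negation has an open branch (countermodel exists).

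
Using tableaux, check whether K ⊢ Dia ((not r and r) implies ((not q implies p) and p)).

No, not valid

Tableau for the negation not Dia ((not r and r) implies ((not q implies p) and p)):
1. not Dia ((not r and r) implies ((not q implies p) and p)), 0
The negation has an open branch (countermodel exists).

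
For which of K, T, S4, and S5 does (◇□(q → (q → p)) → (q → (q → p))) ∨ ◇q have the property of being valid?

K-tableau for the negation ¬((◇□(q → (q → p)) → (q → (q → p))) ∨ ◇q):
1. ¬((◇□(q → (q → p)) → (q → (q → p))) ∨ ◇q), 0
2. ¬(◇□(q → (q → p)) → (q → (q → p))), 0
3. ¬◇q, 0
4. ◇□(q → (q → p)), 0
5. ¬(q → (q → p)), 0
6. q, 0
7. ¬(q → p), 0
8. ¬p, 0
9. □(q → (q → p)), 1
10. ¬q, 1
Accessibility: 0R1
Complete open branch: countermodel on a K-frame, so not valid in K.
T-tableau for the negation ¬((◇□(q → (q → p)) → (q → (q → p))) ∨ ◇q):
1. ¬((◇□(q → (q → p)) → (q → (q → p))) ∨ ◇q), 0
2. ¬(◇□(q → (q → p)) → (q → (q → p))), 0
3. ¬◇q, 0
4. ◇□(q → (q → p)), 0
5. ¬(q → (q → p)), 0
6. q, 0
7. ¬(q → p), 0
8. ¬p, 0
9. ¬q, 0
Accessibility: 0R0
Branch closes: q and ¬q both at 0.
Every branch closes (one shown): valid in T, hence also in S4, S5 (every theorem of T is a theorem of S4 and S5).

T, S4, S5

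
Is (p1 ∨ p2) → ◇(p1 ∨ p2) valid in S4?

Yes, valid

Tableau for the negation ¬((p1 ∨ p2) → ◇(p1 ∨ p2)):
1. ¬((p1 ∨ p2) → ◇(p1 ∨ p2)), u
2. p1 ∨ p2, u
3. ¬◇(p1 ∨ p2), u
4. ¬(p1 ∨ p2), u
5. ¬p1, u
6. ¬p2, u
7. p2, u
Accessibility: uRu
Branch closes: p2 and ¬p2 both at u.
All branches of the negation close; one closing branch shown above.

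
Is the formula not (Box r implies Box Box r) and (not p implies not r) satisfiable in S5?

1. not (Box r implies Box Box r) and (not p implies not r), u
2. not (Box r implies Box Box r), u
3. not p implies not r, u
4. Box r, u
5. not Box Box r, u
6. r, u
7. p, u
8. not Box r, v
9. r, v
10. not r, w
11. r, w
Accessibility: uRu, uRv, uRw, vRu, vRv, vRw, wRu, wRv, wRw
Branch closes: r and not r both at w.
(One branch shown.) All branches close.

Unsatisfiable (every branch closes)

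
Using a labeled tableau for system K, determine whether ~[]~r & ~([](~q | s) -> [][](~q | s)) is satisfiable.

1. ~[]~r & ~([](~q | s) -> [][](~q | s)), u
2. ~[]~r, u
3. ~([](~q | s) -> [][](~q | s)), u
4. [](~q | s), u
5. ~[][](~q | s), u
6. r, v
7. ~q | s, v
8. s, v
9. ~[](~q | s), w
10. ~q | s, w
11. s, w
12. ~(~q | s), x
13. q, x
14. ~s, x
Accessibility: uRv, uRw, wRx

Satisfiable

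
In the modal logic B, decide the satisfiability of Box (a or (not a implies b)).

1. Box (a or (not a implies b)), 0
2. a or (not a implies b), 0
3. not a implies b, 0
4. b, 0
Accessibility: 0R0

Satisfiable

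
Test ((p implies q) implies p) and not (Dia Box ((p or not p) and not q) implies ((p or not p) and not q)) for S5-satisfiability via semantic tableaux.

No, unsatisfiable

1. ((p implies q) implies p) and not (Dia Box ((p or not p) and not q) implies ((p or not p) and not q)), u
2. (p implies q) implies p, u   [and-rule on 1]
3. not (Dia Box ((p or not p) and not q) implies ((p or not p) and not q)), u   [and-rule on 1]
4. Dia Box ((p or not p) and not q), u   [neg-implies-rule on 3]
5. not ((p or not p) and not q), u   [neg-implies-rule on 3]
6. p, u   [implies-rule on 2 (branches; this branch)]
7. q, u   [neg-and-rule on 5 (branches; this branch)]
8. Box ((p or not p) and not q), v   [Dia-rule on 4: fresh world v, uRv]
9. (p or not p) and not q, u   [Box-rule on 8 via vRu]
10. p or not p, u   [and-rule on 9]
11. not q, u   [and-rule on 9]
Accessibility: uRu, uRv, vRu, vRv
Branch closes: q and not q both at u.
All branches of the tableau close; one closing branch shown above.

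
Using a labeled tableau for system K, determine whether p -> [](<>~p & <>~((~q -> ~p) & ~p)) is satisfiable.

1. p -> [](<>~p & <>~((~q -> ~p) & ~p)), u
2. [](<>~p & <>~((~q -> ~p) & ~p)), u

Satisfiable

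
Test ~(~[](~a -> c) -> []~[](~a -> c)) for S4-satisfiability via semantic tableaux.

1. ~(~[](~a -> c) -> []~[](~a -> c)), w0
2. ~[](~a -> c), w0   [~->-rule on 1]
3. ~[]~[](~a -> c), w0   [~->-rule on 1]
4. ~(~a -> c), w1   [~[]-rule on 2: fresh world w1, w0Rw1]
5. ~a, w1   [~->-rule on 4]
6. ~c, w1   [~->-rule on 4]
7. [](~a -> c), w2   [~[]-rule on 3: fresh world w2, w0Rw2]
8. ~a -> c, w2   [[]-rule on 7 via w2Rw2]
9. c, w2   [->-rule on 8 (branches; this branch)]
Accessibility: w0Rw0, w0Rw1, w0Rw2, w1Rw1, w2Rw2

Satisfiable (open branch found)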